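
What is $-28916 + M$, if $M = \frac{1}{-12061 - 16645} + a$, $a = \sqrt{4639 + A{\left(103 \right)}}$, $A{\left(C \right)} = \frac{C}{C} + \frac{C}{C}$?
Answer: $- \frac{830062697}{28706} + \sqrt{4641} \approx -28848.0$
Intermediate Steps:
$A{\left(C \right)} = 2$ ($A{\left(C \right)} = 1 + 1 = 2$)
$a = \sqrt{4641}$ ($a = \sqrt{4639 + 2} = \sqrt{4641} \approx 68.125$)
$M = - \frac{1}{28706} + \sqrt{4641}$ ($M = \frac{1}{-12061 - 16645} + \sqrt{4641} = \frac{1}{-28706} + \sqrt{4641} = - \frac{1}{28706} + \sqrt{4641} \approx 68.125$)
$-28916 + M = -28916 - \left(\frac{1}{28706} - \sqrt{4641}\right) = - \frac{830062697}{28706} + \sqrt{4641}$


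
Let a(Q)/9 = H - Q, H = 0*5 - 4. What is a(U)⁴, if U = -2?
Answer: 104976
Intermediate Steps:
H = -4 (H = 0 - 4 = -4)
a(Q) = -36 - 9*Q (a(Q) = 9*(-4 - Q) = -36 - 9*Q)
a(U)⁴ = (-36 - 9*(-2))⁴ = (-36 + 18)⁴ = (-18)⁴ = 104976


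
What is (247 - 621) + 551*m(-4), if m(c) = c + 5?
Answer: 177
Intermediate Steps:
m(c) = 5 + c
(247 - 621) + 551*m(-4) = (247 - 621) + 551*(5 - 4) = -374 + 551*1 = -374 + 551 = 177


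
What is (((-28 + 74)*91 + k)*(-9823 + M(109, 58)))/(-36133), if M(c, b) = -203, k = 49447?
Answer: 537724458/36133 ≈ 14882.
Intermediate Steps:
(((-28 + 74)*91 + k)*(-9823 + M(109, 58)))/(-36133) = (((-28 + 74)*91 + 49447)*(-9823 - 203))/(-36133) = ((46*91 + 49447)*(-10026))*(-1/36133) = ((4186 + 49447)*(-10026))*(-1/36133) = (53633*(-10026))*(-1/36133) = -537724458*(-1/36133) = 537724458/36133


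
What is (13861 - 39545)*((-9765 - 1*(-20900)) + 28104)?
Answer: -1007814476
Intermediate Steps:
(13861 - 39545)*((-9765 - 1*(-20900)) + 28104) = -25684*((-9765 + 20900) + 28104) = -25684*(11135 + 28104) = -25684*39239 = -1007814476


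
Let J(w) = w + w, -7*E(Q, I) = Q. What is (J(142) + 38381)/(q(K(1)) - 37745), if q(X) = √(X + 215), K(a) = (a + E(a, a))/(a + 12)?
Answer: -132806348675/129646317704 - 38665*√1780961/129646317704 ≈ -1.0248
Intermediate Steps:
E(Q, I) = -Q/7
J(w) = 2*w
K(a) = 6*a/(7*(12 + a)) (K(a) = (a - a/7)/(a + 12) = (6*a/7)/(12 + a) = 6*a/(7*(12 + a)))
q(X) = √(215 + X)
(J(142) + 38381)/(q(K(1)) - 37745) = (2*142 + 38381)/(√(215 + (6/7)*1/(12 + 1)) - 37745) = (284 + 38381)/(√(215 + (6/7)*1/13) - 37745) = 38665/(√(215 + (6/7)*1*(1/13)) - 37745) = 38665/(√(215 + 6/91) - 37745) = 38665/(√(19571/91) - 37745) = 38665/(√1780961/91 - 37745) = 38665/(-37745 + √1780961/91)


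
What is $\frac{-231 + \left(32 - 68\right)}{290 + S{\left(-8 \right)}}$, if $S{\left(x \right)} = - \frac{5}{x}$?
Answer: $- \frac{712}{775} \approx -0.91871$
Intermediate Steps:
$\frac{-231 + \left(32 - 68\right)}{290 + S{\left(-8 \right)}} = \frac{-231 + \left(32 - 68\right)}{290 - \frac{5}{-8}} = \frac{-231 + \left(32 - 68\right)}{290 - - \frac{5}{8}} = \frac{-231 - 36}{290 + \frac{5}{8}} = - \frac{267}{\frac{2325}{8}} = \left(-267\right) \frac{8}{2325} = - \frac{712}{775}$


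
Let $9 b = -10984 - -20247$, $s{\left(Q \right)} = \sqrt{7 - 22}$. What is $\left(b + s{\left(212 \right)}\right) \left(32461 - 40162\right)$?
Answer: $- \frac{23778121}{3} - 7701 i \sqrt{15} \approx -7.926 \cdot 10^{6} - 29826.0 i$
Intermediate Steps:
$s{\left(Q \right)} = i \sqrt{15}$ ($s{\left(Q \right)} = \sqrt{-15} = i \sqrt{15}$)
$b = \frac{9263}{9}$ ($b = \frac{-10984 - -20247}{9} = \frac{-10984 + 20247}{9} = \frac{1}{9} \cdot 9263 = \frac{9263}{9} \approx 1029.2$)
$\left(b + s{\left(212 \right)}\right) \left(32461 - 40162\right) = \left(\frac{9263}{9} + i \sqrt{15}\right) \left(32461 - 40162\right) = \left(\frac{9263}{9} + i \sqrt{15}\right) \left(-7701\right) = - \frac{23778121}{3} - 7701 i \sqrt{15}$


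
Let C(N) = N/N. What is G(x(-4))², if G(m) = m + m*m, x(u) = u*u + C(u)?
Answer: 93636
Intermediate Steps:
C(N) = 1
x(u) = 1 + u² (x(u) = u*u + 1 = u² + 1 = 1 + u²)
G(m) = m + m²
G(x(-4))² = ((1 + (-4)²)*(1 + (1 + (-4)²)))² = ((1 + 16)*(1 + (1 + 16)))² = (17*(1 + 17))² = (17*18)² = 306² = 93636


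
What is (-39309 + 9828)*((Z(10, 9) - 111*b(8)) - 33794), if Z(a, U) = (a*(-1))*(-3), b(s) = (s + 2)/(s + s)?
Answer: 7979533827/8 ≈ 9.9744e+8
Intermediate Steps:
b(s) = (2 + s)/(2*s) (b(s) = (2 + s)/((2*s)) = (2 + s)*(1/(2*s)) = (2 + s)/(2*s))
Z(a, U) = 3*a (Z(a, U) = -a*(-3) = 3*a)
(-39309 + 9828)*((Z(10, 9) - 111*b(8)) - 33794) = (-39309 + 9828)*((3*10 - 111*(2 + 8)/(2*8)) - 33794) = -29481*((30 - 111*10/(2*8)) - 33794) = -29481*((30 - 111*5/8) - 33794) = -29481*((30 - 555/8) - 33794) = -29481*(-315/8 - 33794) = -29481*(-270667/8) = 7979533827/8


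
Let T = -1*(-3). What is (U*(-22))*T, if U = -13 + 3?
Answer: 660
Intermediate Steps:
T = 3
U = -10
(U*(-22))*T = -10*(-22)*3 = 220*3 = 660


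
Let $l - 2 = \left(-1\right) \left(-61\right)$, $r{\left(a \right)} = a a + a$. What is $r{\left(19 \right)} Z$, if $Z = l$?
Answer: $23940$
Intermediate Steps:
$r{\left(a \right)} = a + a^{2}$ ($r{\left(a \right)} = a^{2} + a = a + a^{2}$)
$l = 63$ ($l = 2 - -61 = 2 + 61 = 63$)
$Z = 63$
$r{\left(19 \right)} Z = 19 \left(1 + 19\right) 63 = 19 \cdot 20 \cdot 63 = 380 \cdot 63 = 23940$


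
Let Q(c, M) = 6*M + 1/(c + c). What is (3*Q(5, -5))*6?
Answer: -2691/5 ≈ -538.20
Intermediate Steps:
Q(c, M) = 1/(2*c) + 6*M (Q(c, M) = 6*M + 1/(2*c) = 1/(2*c) + 6*M)
(3*Q(5, -5))*6 = (3*((½)/5 + 6*(-5)))*6 = (3*((½)*(⅕) - 30))*6 = (3*(⅒ - 30))*6 = (3*(-299/10))*6 = -897/10*6 = -2691/5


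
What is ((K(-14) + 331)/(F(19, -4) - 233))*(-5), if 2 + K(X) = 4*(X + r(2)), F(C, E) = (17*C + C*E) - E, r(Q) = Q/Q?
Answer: -1385/18 ≈ -76.944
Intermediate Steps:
r(Q) = 1
F(C, E) = -E + 17*C + C*E
K(X) = 2 + 4*X (K(X) = -2 + 4*(X + 1) = -2 + 4*(1 + X) = -2 + (4 + 4*X) = 2 + 4*X)
((K(-14) + 331)/(F(19, -4) - 233))*(-5) = (((2 + 4*(-14)) + 331)/((-1*(-4) + 17*19 + 19*(-4)) - 233))*(-5) = (((2 - 56) + 331)/((4 + 323 - 76) - 233))*(-5) = ((-54 + 331)/(251 - 233))*(-5) = (277/18)*(-5) = -1385/18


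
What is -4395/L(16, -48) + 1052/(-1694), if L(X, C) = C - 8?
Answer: 527587/6776 ≈ 77.861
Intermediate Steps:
L(X, C) = -8 + C
-4395/L(16, -48) + 1052/(-1694) = -4395/(-8 - 48) + 1052/(-1694) = -4395/(-56) + 1052*(-1/1694) = -4395*(-1/56) - 526/847 = 4395/56 - 526/847 = 527587/6776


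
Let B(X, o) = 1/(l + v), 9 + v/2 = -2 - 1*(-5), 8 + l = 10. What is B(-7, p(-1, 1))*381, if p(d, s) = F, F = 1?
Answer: -381/10 ≈ -38.100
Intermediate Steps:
l = 2 (l = -8 + 10 = 2)
p(d, s) = 1
v = -12 (v = -18 + 2*(-2 - 1*(-5)) = -18 + 2*(-2 + 5) = -18 + 2*3 = -18 + 6 = -12)
B(X, o) = -⅒ (B(X, o) = 1/(2 - 12) = 1/(-10) = -⅒)
B(-7, p(-1, 1))*381 = -⅒*381 = -381/10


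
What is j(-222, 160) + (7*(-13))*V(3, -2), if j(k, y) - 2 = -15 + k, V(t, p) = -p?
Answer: -417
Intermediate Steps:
j(k, y) = -13 + k (j(k, y) = 2 + (-15 + k) = -13 + k)
j(-222, 160) + (7*(-13))*V(3, -2) = (-13 - 222) + (7*(-13))*(-1*(-2)) = -235 - 91*2 = -235 - 182 = -417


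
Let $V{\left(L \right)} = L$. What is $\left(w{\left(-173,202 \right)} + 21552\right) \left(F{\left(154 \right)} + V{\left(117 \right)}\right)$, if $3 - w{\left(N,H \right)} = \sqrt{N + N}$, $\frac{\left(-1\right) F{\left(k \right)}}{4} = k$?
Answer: $-10755945 + 499 i \sqrt{346} \approx -1.0756 \cdot 10^{7} + 9281.9 i$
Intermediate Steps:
$F{\left(k \right)} = - 4 k$
$w{\left(N,H \right)} = 3 - \sqrt{2} \sqrt{N}$ ($w{\left(N,H \right)} = 3 - \sqrt{N + N} = 3 - \sqrt{2 N} = 3 - \sqrt{2} \sqrt{N}$)
$\left(w{\left(-173,202 \right)} + 21552\right) \left(F{\left(154 \right)} + V{\left(117 \right)}\right) = \left(\left(3 - \sqrt{2} \sqrt{-173}\right) + 21552\right) \left(\left(-4\right) 154 + 117\right) = \left(\left(3 - \sqrt{2} i \sqrt{173}\right) + 21552\right) \left(-616 + 117\right) = \left(\left(3 - i \sqrt{346}\right) + 21552\right) \left(-499\right) = \left(21555 - i \sqrt{346}\right) \left(-499\right) = -10755945 + 499 i \sqrt{346}$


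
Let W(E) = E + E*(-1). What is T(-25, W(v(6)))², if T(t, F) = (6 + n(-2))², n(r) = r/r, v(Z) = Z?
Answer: 2401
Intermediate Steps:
n(r) = 1
W(E) = 0 (W(E) = E - E = 0)
T(t, F) = 49 (T(t, F) = (6 + 1)² = 7² = 49)
T(-25, W(v(6)))² = 49² = 2401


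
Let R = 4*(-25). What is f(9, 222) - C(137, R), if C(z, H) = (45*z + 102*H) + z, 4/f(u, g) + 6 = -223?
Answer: 892638/229 ≈ 3898.0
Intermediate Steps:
R = -100
f(u, g) = -4/229 (f(u, g) = 4/(-6 - 223) = 4/(-229) = 4*(-1/229) = -4/229)
C(z, H) = 46*z + 102*H
f(9, 222) - C(137, R) = -4/229 - (46*137 + 102*(-100)) = -4/229 - (6302 - 10200) = -4/229 - 1*(-3898) = -4/229 + 3898 = 892638/229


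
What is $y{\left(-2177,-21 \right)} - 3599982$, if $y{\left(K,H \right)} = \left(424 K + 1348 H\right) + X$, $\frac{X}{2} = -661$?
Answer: $-4552660$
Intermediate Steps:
$X = -1322$ ($X = 2 \left(-661\right) = -1322$)
$y{\left(K,H \right)} = -1322 + 424 K + 1348 H$ ($y{\left(K,H \right)} = \left(424 K + 1348 H\right) - 1322 = -1322 + 424 K + 1348 H$)
$y{\left(-2177,-21 \right)} - 3599982 = \left(-1322 + 424 \left(-2177\right) + 1348 \left(-21\right)\right) - 3599982 = \left(-1322 - 923048 - 28308\right) - 3599982 = -952678 - 3599982 = -4552660$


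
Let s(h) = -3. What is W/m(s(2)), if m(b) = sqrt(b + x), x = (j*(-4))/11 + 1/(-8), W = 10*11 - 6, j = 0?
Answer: -208*I*sqrt(2)/5 ≈ -58.831*I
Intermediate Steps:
W = 104 (W = 110 - 6 = 104)
x = -1/8 (x = (0*(-4))/11 + 1/(-8) = 0*(1/11) + 1*(-1/8) = 0 - 1/8 = -1/8 ≈ -0.12500)
m(b) = sqrt(-1/8 + b) (m(b) = sqrt(b - 1/8) = sqrt(-1/8 + b))
W/m(s(2)) = 104/((sqrt(-2 + 16*(-3))/4)) = 104/((sqrt(-2 - 48)/4)) = 104/((sqrt(-50)/4)) = 104/(((5*I*sqrt(2))/4)) = 104/((5*I*sqrt(2)/4)) = 104*(-2*I*sqrt(2)/5) = -208*I*sqrt(2)/5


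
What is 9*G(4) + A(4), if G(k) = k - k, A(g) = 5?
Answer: 5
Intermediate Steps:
G(k) = 0
9*G(4) + A(4) = 9*0 + 5 = 0 + 5 = 5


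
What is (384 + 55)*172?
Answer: 75508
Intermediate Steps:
(384 + 55)*172 = 439*172 = 75508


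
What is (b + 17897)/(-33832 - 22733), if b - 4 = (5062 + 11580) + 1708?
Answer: -36251/56565 ≈ -0.64087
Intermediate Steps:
b = 18354 (b = 4 + ((5062 + 11580) + 1708) = 4 + (16642 + 1708) = 4 + 18350 = 18354)
(b + 17897)/(-33832 - 22733) = (18354 + 17897)/(-33832 - 22733) = 36251/(-56565) = 36251*(-1/56565) = -36251/56565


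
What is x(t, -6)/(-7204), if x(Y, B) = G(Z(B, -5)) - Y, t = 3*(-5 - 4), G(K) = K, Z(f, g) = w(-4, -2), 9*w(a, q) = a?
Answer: -239/64836 ≈ -0.0036862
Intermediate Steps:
w(a, q) = a/9
Z(f, g) = -4/9 (Z(f, g) = (1/9)*(-4) = -4/9)
t = -27 (t = 3*(-9) = -27)
x(Y, B) = -4/9 - Y
x(t, -6)/(-7204) = (-4/9 - 1*(-27))/(-7204) = (-4/9 + 27)*(-1/7204) = (239/9)*(-1/7204) = -239/64836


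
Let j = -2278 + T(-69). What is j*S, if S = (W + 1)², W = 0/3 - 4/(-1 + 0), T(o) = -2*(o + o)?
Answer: -50050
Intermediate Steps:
T(o) = -4*o
j = -2002 (j = -2278 - 4*(-69) = -2278 + 276 = -2002)
W = 4 (W = 0*(⅓) - 4/(-1) = 0 - 4*(-1) = 0 + 4 = 4)
S = 25 (S = (4 + 1)² = 5² = 25)
j*S = -2002*25 = -50050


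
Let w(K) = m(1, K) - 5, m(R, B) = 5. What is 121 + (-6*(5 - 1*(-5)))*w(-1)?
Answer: 121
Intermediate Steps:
w(K) = 0 (w(K) = 5 - 5 = 0)
121 + (-6*(5 - 1*(-5)))*w(-1) = 121 - 6*(5 - 1*(-5))*0 = 121 - 6*(5 + 5)*0 = 121 - 6*10*0 = 121 - 60*0 = 121 + 0 = 121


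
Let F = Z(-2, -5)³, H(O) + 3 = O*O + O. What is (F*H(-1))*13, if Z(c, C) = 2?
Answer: -312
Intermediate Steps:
H(O) = -3 + O + O² (H(O) = -3 + (O*O + O) = -3 + (O² + O) = -3 + (O + O²) = -3 + O + O²)
F = 8 (F = 2³ = 8)
(F*H(-1))*13 = (8*(-3 - 1 + (-1)²))*13 = (8*(-3 - 1 + 1))*13 = (8*(-3))*13 = -24*13 = -312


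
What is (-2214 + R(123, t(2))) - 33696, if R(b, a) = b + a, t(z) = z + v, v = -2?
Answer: -35787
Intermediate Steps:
t(z) = -2 + z (t(z) = z - 2 = -2 + z)
R(b, a) = a + b
(-2214 + R(123, t(2))) - 33696 = (-2214 + ((-2 + 2) + 123)) - 33696 = (-2214 + (0 + 123)) - 33696 = (-2214 + 123) - 33696 = -2091 - 33696 = -35787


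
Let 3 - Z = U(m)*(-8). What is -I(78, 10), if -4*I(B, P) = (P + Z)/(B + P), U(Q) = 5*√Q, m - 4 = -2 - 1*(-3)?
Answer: 13/352 + 5*√5/44 ≈ 0.29103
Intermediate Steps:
m = 5 (m = 4 + (-2 - 1*(-3)) = 4 + (-2 + 3) = 4 + 1 = 5)
Z = 3 + 40*√5 (Z = 3 - 5*√5*(-8) = 3 - (-40)*√5 = 3 + 40*√5 ≈ 92.443)
I(B, P) = -(3 + P + 40*√5)/(4*(B + P)) (I(B, P) = -(P + (3 + 40*√5))/(4*(B + P)) = -(3 + P + 40*√5)/(4*(B + P)))
-I(78, 10) = -(-3 - 1*10 - 40*√5)/(4*(78 + 10)) = -(-3 - 10 - 40*√5)/(4*88) = -(-13 - 40*√5)/(4*88) = -(-13/352 - 5*√5/44) = 13/352 + 5*√5/44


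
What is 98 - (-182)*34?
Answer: 6286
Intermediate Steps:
98 - (-182)*34 = 98 - 91*(-68) = 98 + 6188 = 6286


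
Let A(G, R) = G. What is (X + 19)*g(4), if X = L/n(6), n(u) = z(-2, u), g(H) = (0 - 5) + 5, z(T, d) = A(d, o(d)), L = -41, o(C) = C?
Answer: 0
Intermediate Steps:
z(T, d) = d
g(H) = 0 (g(H) = -5 + 5 = 0)
n(u) = u
X = -41/6 ≈ -6.8333
(X + 19)*g(4) = (-41/6 + 19)*0 = (73/6)*0 = 0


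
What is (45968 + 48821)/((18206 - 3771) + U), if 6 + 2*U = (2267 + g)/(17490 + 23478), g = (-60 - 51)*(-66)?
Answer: 7766631504/1182509945 ≈ 6.5679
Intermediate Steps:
g = 7326 (g = -111*(-66) = 7326)
U = -236215/81936 (U = -3 + ((2267 + 7326)/(17490 + 23478))/2 = -3 + (9593/40968)/2 = -3 + (9593*(1/40968))/2 = -3 + (1/2)*(9593/40968) = -3 + 9593/81936 = -236215/81936 ≈ -2.8829)
(45968 + 48821)/((18206 - 3771) + U) = (45968 + 48821)/((18206 - 3771) - 236215/81936) = 94789/(14435 - 236215/81936) = 94789/(1182509945/81936) = 94789*(81936/1182509945) = 7766631504/1182509945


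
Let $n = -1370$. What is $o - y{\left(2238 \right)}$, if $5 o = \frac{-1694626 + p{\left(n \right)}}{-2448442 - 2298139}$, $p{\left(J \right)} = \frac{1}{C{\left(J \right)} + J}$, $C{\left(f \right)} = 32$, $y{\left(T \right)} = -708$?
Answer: $\frac{22484543247709}{31754626890} \approx 708.07$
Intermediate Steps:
$p{\left(J \right)} = \frac{1}{32 + J}$
$o = \frac{2267409589}{31754626890}$ ($o = \frac{\left(-1694626 + \frac{1}{32 - 1370}\right) \frac{1}{-2448442 - 2298139}}{5} = \frac{\left(-1694626 + \frac{1}{-1338}\right) \frac{1}{-4746581}}{5} = \frac{\left(-1694626 - \frac{1}{1338}\right) \left(- \frac{1}{4746581}\right)}{5} = \frac{\left(- \frac{2267409589}{1338}\right) \left(- \frac{1}{4746581}\right)}{5} = \frac{1}{5} \cdot \frac{2267409589}{6350925378} = \frac{2267409589}{31754626890} \approx 0.071404$)
$o - y{\left(2238 \right)} = \frac{2267409589}{31754626890} - -708 = \frac{2267409589}{31754626890} + 708 = \frac{22484543247709}{31754626890}$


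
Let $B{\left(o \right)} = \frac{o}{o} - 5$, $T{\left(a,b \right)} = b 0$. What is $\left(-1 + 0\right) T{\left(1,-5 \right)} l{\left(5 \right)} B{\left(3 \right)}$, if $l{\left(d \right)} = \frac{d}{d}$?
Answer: $0$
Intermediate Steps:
$T{\left(a,b \right)} = 0$
$B{\left(o \right)} = -4$ ($B{\left(o \right)} = 1 - 5 = -4$)
$l{\left(d \right)} = 1$
$\left(-1 + 0\right) T{\left(1,-5 \right)} l{\left(5 \right)} B{\left(3 \right)} = \left(-1 + 0\right) 0 \cdot 1 \left(-4\right) = \left(-1\right) 0 \cdot 1 \left(-4\right) = 0 \cdot 1 \left(-4\right) = 0 \left(-4\right) = 0$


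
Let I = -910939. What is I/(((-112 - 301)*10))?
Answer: 910939/4130 ≈ 220.57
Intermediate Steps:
I/(((-112 - 301)*10)) = -910939*1/(10*(-112 - 301)) = -910939/((-413*10)) = -910939/(-4130) = -910939*(-1/4130) = 910939/4130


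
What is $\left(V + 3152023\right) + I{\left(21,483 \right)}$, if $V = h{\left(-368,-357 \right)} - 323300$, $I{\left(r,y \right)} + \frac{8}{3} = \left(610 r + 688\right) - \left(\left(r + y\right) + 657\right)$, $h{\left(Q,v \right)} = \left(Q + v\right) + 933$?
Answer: $\frac{8523796}{3} \approx 2.8413 \cdot 10^{6}$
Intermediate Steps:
$h{\left(Q,v \right)} = 933 + Q + v$
$I{\left(r,y \right)} = \frac{85}{3} - y + 609 r$ ($I{\left(r,y \right)} = - \frac{8}{3} - \left(-31 + y - 609 r\right) = - \frac{8}{3} + \left(31 - y + 609 r\right) = \frac{85}{3} - y + 609 r$)
$V = -323092$ ($V = \left(933 - 368 - 357\right) - 323300 = 208 - 323300 = -323092$)
$\left(V + 3152023\right) + I{\left(21,483 \right)} = \left(-323092 + 3152023\right) + \left(\frac{85}{3} - 483 + 609 \cdot 21\right) = 2828931 + \left(\frac{85}{3} - 483 + 12789\right) = 2828931 + \frac{37003}{3} = \frac{8523796}{3}$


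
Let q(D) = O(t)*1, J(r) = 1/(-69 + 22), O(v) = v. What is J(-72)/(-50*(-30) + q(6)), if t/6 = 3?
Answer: -1/71346 ≈ -1.4016e-5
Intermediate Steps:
t = 18 (t = 6*3 = 18)
J(r) = -1/47 (J(r) = 1/(-47) = -1/47)
q(D) = 18 (q(D) = 18*1 = 18)
J(-72)/(-50*(-30) + q(6)) = -1/(47*(-50*(-30) + 18)) = -1/(47*(1500 + 18)) = -1/47/1518 = -1/47*1/1518 = -1/71346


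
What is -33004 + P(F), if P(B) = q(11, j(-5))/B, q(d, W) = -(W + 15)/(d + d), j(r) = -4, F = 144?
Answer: -9505153/288 ≈ -33004.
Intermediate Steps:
q(d, W) = -(15 + W)/(2*d)
P(B) = -1/(2*B) (P(B) = ((½)*(-15 - 1*(-4))/11)/B = ((½)*(1/11)*(-15 + 4))/B = ((½)*(1/11)*(-11))/B = -1/(2*B))
-33004 + P(F) = -33004 - ½/144 = -33004 - ½*1/144 = -33004 - 1/288 = -9505153/288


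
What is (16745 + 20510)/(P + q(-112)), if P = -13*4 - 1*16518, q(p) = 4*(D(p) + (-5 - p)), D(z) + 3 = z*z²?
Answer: -37255/5635866 ≈ -0.0066103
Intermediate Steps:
D(z) = -3 + z³ (D(z) = -3 + z*z² = -3 + z³)
q(p) = -32 - 4*p + 4*p³ (q(p) = 4*((-3 + p³) + (-5 - p)) = 4*(-8 + p³ - p) = -32 - 4*p + 4*p³)
P = -16570 (P = -1*52 - 16518 = -52 - 16518 = -16570)
(16745 + 20510)/(P + q(-112)) = (16745 + 20510)/(-16570 + (-32 - 4*(-112) + 4*(-112)³)) = 37255/(-16570 + (-32 + 448 + 4*(-1404928))) = 37255/(-16570 + (-32 + 448 - 5619712)) = 37255/(-16570 - 5619296) = 37255/(-5635866) = 37255*(-1/5635866) = -37255/5635866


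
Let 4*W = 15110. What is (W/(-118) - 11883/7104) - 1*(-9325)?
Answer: 1298108141/139712 ≈ 9291.3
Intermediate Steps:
W = 7555/2 (W = (1/4)*15110 = 7555/2 ≈ 3777.5)
(W/(-118) - 11883/7104) - 1*(-9325) = ((7555/2)/(-118) - 11883/7104) - 1*(-9325) = ((7555/2)*(-1/118) - 11883*1/7104) + 9325 = (-7555/236 - 3961/2368) + 9325 = -4706259/139712 + 9325 = 1298108141/139712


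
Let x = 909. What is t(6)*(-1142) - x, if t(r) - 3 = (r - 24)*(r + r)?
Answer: 242337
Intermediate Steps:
t(r) = 3 + 2*r*(-24 + r) (t(r) = 3 + (r - 24)*(r + r) = 3 + (-24 + r)*(2*r) = 3 + 2*r*(-24 + r))
t(6)*(-1142) - x = (3 - 48*6 + 2*6²)*(-1142) - 1*909 = (3 - 288 + 2*36)*(-1142) - 909 = (3 - 288 + 72)*(-1142) - 909 = -213*(-1142) - 909 = 243246 - 909 = 242337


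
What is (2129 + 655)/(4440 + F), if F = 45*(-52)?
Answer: 232/175 ≈ 1.3257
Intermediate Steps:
F = -2340
(2129 + 655)/(4440 + F) = (2129 + 655)/(4440 - 2340) = 2784/2100 = 2784*(1/2100) = 232/175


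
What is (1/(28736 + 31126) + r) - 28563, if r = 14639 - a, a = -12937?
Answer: -59083793/59862 ≈ -987.00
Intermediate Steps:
r = 27576 (r = 14639 - 1*(-12937) = 14639 + 12937 = 27576)
(1/(28736 + 31126) + r) - 28563 = (1/(28736 + 31126) + 27576) - 28563 = (1/59862 + 27576) - 28563 = 1650754513/59862 - 28563 = -59083793/59862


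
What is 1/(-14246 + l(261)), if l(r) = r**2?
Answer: 1/53875 ≈ 1.8561e-5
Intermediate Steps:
1/(-14246 + l(261)) = 1/(-14246 + 261**2) = 1/(-14246 + 68121) = 1/53875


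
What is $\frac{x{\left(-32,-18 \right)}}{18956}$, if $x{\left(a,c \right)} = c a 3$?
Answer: $\frac{432}{4739} \approx 0.091159$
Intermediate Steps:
$x{\left(a,c \right)} = 3 a c$ ($x{\left(a,c \right)} = a c 3 = 3 a c$)
$\frac{x{\left(-32,-18 \right)}}{18956} = \frac{3 \left(-32\right) \left(-18\right)}{18956} = 1728 \cdot \frac{1}{18956} = \frac{432}{4739}$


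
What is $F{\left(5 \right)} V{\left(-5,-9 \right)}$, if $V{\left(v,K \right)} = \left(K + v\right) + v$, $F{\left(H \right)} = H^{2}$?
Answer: $-475$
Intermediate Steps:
$V{\left(v,K \right)} = K + 2 v$
$F{\left(5 \right)} V{\left(-5,-9 \right)} = 5^{2} \left(-9 + 2 \left(-5\right)\right) = 25 \left(-9 - 10\right) = 25 \left(-19\right) = -475$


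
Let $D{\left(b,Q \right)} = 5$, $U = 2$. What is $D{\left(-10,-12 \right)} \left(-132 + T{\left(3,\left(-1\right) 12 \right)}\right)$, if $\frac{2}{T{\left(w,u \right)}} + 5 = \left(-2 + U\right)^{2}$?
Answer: $-662$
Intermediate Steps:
$T{\left(w,u \right)} = - \frac{2}{5}$ ($T{\left(w,u \right)} = \frac{2}{-5 + \left(-2 + 2\right)^{2}} = \frac{2}{-5 + 0^{2}} = \frac{2}{-5 + 0} = \frac{2}{-5} = 2 \left(- \frac{1}{5}\right) = - \frac{2}{5}$)
$D{\left(-10,-12 \right)} \left(-132 + T{\left(3,\left(-1\right) 12 \right)}\right) = 5 \left(-132 - \frac{2}{5}\right) = 5 \left(- \frac{662}{5}\right) = -662$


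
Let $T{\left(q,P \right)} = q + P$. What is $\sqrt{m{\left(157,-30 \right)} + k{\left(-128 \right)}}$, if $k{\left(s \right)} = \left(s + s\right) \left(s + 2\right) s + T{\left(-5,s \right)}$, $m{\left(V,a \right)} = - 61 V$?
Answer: $i \sqrt{4138478} \approx 2034.3 i$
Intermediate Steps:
$T{\left(q,P \right)} = P + q$
$k{\left(s \right)} = -5 + s + 2 s^{2} \left(2 + s\right)$ ($k{\left(s \right)} = \left(s + s\right) \left(s + 2\right) s + \left(s - 5\right) = 2 s \left(2 + s\right) s + \left(-5 + s\right) = 2 s^{2} \left(2 + s\right) + \left(-5 + s\right) = -5 + s + 2 s^{2} \left(2 + s\right)$)
$\sqrt{m{\left(157,-30 \right)} + k{\left(-128 \right)}} = \sqrt{\left(-61\right) 157 + \left(-5 - 128 + 2 \left(-128\right)^{3} + 4 \left(-128\right)^{2}\right)} = \sqrt{-9577 + \left(-5 - 128 + 2 \left(-2097152\right) + 4 \cdot 16384\right)} = \sqrt{-9577 - 4128901} = \sqrt{-4138478} = i \sqrt{4138478}$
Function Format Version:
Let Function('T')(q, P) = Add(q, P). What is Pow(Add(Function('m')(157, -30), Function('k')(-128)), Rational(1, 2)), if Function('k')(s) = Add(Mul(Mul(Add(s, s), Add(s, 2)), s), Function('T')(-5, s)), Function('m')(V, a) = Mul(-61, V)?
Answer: Mul(I, Pow(4138478, Rational(1, 2))) ≈ Mul(2034.3, I)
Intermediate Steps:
Function('T')(q, P) = Add(P, q)
Function('k')(s) = Add(-5, s, Mul(2, Pow(s, 2), Add(2, s))) (Function('k')(s) = Add(Mul(Mul(Add(s, s), Add(s, 2)), s), Add(s, -5)) = Add(Mul(Mul(Mul(2, s), Add(2, s)), s), Add(-5, s)) = Add(Mul(Mul(2, s, Add(2, s)), s), Add(-5, s)) = Add(Mul(2, Pow(s, 2), Add(2, s)), Add(-5, s)) = Add(-5, s, Mul(2, Pow(s, 2), Add(2, s))))
Pow(Add(Function('m')(157, -30), Function('k')(-128)), Rational(1, 2)) = Pow(Add(Mul(-61, 157), Add(-5, -128, Mul(2, Pow(-128, 3)), Mul(4, Pow(-128, 2)))), Rational(1, 2)) = Pow(Add(-9577, Add(-5, -128, Mul(2, -2097152), Mul(4, 16384))), Rational(1, 2)) = Pow(Add(-9577, Add(-5, -128, -4194304, 65536)), Rational(1, 2)) = Pow(Add(-9577, -4128901), Rational(1, 2)) = Pow(-4138478, Rational(1, 2)) = Mul(I, Pow(4138478, Rational(1, 2)))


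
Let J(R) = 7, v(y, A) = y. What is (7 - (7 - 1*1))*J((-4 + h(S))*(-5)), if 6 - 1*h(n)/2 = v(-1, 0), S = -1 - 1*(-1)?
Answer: 7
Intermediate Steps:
S = 0 (S = -1 + 1 = 0)
h(n) = 14 (h(n) = 12 - 2*(-1) = 12 + 2 = 14)
(7 - (7 - 1*1))*J((-4 + h(S))*(-5)) = (7 - (7 - 1*1))*7 = (7 - (7 - 1))*7 = (7 - 1*6)*7 = (7 - 6)*7 = 1*7 = 7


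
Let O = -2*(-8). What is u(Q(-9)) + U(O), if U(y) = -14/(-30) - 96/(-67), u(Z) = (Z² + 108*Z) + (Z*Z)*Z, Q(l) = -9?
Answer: -1626191/1005 ≈ -1618.1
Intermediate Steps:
u(Z) = Z² + Z³ + 108*Z (u(Z) = (Z² + 108*Z) + Z²*Z = (Z² + 108*Z) + Z³ = Z² + Z³ + 108*Z)
O = 16
U(y) = 1909/1005 (U(y) = -14*(-1/30) - 96*(-1/67) = 7/15 + 96/67 = 1909/1005)
u(Q(-9)) + U(O) = -9*(108 - 9 + (-9)²) + 1909/1005 = -9*(108 - 9 + 81) + 1909/1005 = -9*180 + 1909/1005 = -1620 + 1909/1005 = -1626191/1005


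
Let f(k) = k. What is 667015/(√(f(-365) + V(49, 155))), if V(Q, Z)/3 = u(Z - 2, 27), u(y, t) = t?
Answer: -667015*I*√71/142 ≈ -39580.0*I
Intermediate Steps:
V(Q, Z) = 81 (V(Q, Z) = 3*27 = 81)
667015/(√(f(-365) + V(49, 155))) = 667015/(√(-365 + 81)) = 667015/(√(-284)) = 667015/((2*I*√71)) = 667015*(-I*√71/142) = -667015*I*√71/142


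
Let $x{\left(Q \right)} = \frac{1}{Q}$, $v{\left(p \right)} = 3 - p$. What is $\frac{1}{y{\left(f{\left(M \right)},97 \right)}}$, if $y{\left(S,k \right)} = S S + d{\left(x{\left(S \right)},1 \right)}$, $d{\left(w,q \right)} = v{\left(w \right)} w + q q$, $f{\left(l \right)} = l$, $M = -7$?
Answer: $\frac{49}{2428} \approx 0.020181$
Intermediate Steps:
$d{\left(w,q \right)} = q^{2} + w \left(3 - w\right)$ ($d{\left(w,q \right)} = \left(3 - w\right) w + q q = w \left(3 - w\right) + q^{2} = q^{2} + w \left(3 - w\right)$)
$y{\left(S,k \right)} = 1 + S^{2} - \frac{-3 + \frac{1}{S}}{S}$ ($y{\left(S,k \right)} = S S + \left(1^{2} - \frac{-3 + \frac{1}{S}}{S}\right) = S^{2} + \left(1 - \frac{-3 + \frac{1}{S}}{S}\right) = 1 + S^{2} - \frac{-3 + \frac{1}{S}}{S}$)
$\frac{1}{y{\left(f{\left(M \right)},97 \right)}} = \frac{1}{1 + \left(-7\right)^{2} - \frac{1}{49} + \frac{3}{-7}} = \frac{1}{1 + 49 - \frac{1}{49} + 3 \left(- \frac{1}{7}\right)} = \frac{1}{1 + 49 - \frac{1}{49} - \frac{3}{7}} = \frac{1}{\frac{2428}{49}} = \frac{49}{2428}$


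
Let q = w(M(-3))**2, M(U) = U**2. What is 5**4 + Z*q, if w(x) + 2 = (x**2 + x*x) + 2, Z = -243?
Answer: -6376667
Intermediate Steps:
w(x) = 2*x**2 (w(x) = -2 + ((x**2 + x*x) + 2) = -2 + ((x**2 + x**2) + 2) = -2 + (2*x**2 + 2) = -2 + (2 + 2*x**2) = 2*x**2)
q = 26244 (q = (2*((-3)**2)**2)**2 = (2*9**2)**2 = (2*81)**2 = 162**2 = 26244)
5**4 + Z*q = 5**4 - 243*26244 = 625 - 6377292 = -6376667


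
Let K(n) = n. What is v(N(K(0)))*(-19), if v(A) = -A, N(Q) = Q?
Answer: 0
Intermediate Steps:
v(N(K(0)))*(-19) = -1*0*(-19) = 0*(-19) = 0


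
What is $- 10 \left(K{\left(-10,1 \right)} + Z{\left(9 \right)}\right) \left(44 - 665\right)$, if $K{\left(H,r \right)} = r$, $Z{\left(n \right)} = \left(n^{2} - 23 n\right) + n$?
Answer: $-720360$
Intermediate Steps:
$Z{\left(n \right)} = n^{2} - 22 n$
$- 10 \left(K{\left(-10,1 \right)} + Z{\left(9 \right)}\right) \left(44 - 665\right) = - 10 \left(1 + 9 \left(-22 + 9\right)\right) \left(44 - 665\right) = - 10 \left(1 + 9 \left(-13\right)\right) \left(-621\right) = - 10 \left(1 - 117\right) \left(-621\right) = - 10 \left(\left(-116\right) \left(-621\right)\right) = \left(-10\right) 72036 = -720360$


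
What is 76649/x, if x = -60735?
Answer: -76649/60735 ≈ -1.2620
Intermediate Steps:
76649/x = 76649/(-60735) = 76649*(-1/60735) = -76649/60735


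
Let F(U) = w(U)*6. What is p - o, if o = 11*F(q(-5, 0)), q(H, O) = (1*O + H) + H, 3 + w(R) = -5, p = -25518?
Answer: -24990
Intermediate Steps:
w(R) = -8 (w(R) = -3 - 5 = -8)
q(H, O) = O + 2*H (q(H, O) = (O + H) + H = (H + O) + H = O + 2*H)
F(U) = -48 (F(U) = -8*6 = -48)
o = -528 (o = 11*(-48) = -528)
p - o = -25518 - 1*(-528) = -25518 + 528 = -24990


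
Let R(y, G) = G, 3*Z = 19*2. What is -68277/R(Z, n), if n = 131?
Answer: -68277/131 ≈ -521.20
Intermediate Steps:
Z = 38/3 (Z = (19*2)/3 = (⅓)*38 = 38/3 ≈ 12.667)
-68277/R(Z, n) = -68277/131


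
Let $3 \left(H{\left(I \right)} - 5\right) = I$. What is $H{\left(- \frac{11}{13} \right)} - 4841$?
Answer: $- \frac{188615}{39} \approx -4836.3$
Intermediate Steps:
$H{\left(I \right)} = 5 + \frac{I}{3}$
$H{\left(- \frac{11}{13} \right)} - 4841 = \left(5 + \frac{\left(-11\right) \frac{1}{13}}{3}\right) - 4841 = \left(5 + \frac{1}{3} \left(- \frac{11}{13}\right)\right) - 4841 = \left(5 - \frac{11}{39}\right) - 4841 = \frac{184}{39} - 4841 = - \frac{188615}{39}$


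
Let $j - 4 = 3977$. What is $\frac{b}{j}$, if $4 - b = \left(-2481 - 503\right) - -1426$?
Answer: $\frac{1562}{3981} \approx 0.39236$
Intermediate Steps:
$j = 3981$ ($j = 4 + 3977 = 3981$)
$b = 1562$ ($b = 4 - \left(\left(-2481 - 503\right) - -1426\right) = 4 - \left(-2984 + 1426\right) = 4 - -1558 = 4 + 1558 = 1562$)
$\frac{b}{j} = \frac{1562}{3981}$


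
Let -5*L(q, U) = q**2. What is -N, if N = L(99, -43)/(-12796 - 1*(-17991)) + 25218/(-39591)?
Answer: 115896549/114264025 ≈ 1.0143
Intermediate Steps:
L(q, U) = -q**2/5
N = -115896549/114264025 (N = (-1/5*99**2)/(-12796 - 1*(-17991)) + 25218/(-39591) = (-1/5*9801)/(-12796 + 17991) + 25218*(-1/39591) = -9801/5/5195 - 2802/4399 = -9801/5*1/5195 - 2802/4399 = -9801/25975 - 2802/4399 = -115896549/114264025 ≈ -1.0143)
-N = -1*(-115896549/114264025) = 115896549/114264025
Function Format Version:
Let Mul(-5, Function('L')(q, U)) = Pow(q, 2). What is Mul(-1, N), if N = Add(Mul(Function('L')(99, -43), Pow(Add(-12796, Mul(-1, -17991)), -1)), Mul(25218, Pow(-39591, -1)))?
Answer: Rational(115896549, 114264025) ≈ 1.0143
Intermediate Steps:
Function('L')(q, U) = Mul(Rational(-1, 5), Pow(q, 2))
N = Rational(-115896549, 114264025) (N = Add(Mul(Mul(Rational(-1, 5), Pow(99, 2)), Pow(Add(-12796, Mul(-1, -17991)), -1)), Mul(25218, Pow(-39591, -1))) = Add(Mul(Mul(Rational(-1, 5), 9801), Pow(Add(-12796, 17991), -1)), Mul(25218, Rational(-1, 39591))) = Add(Mul(Rational(-9801, 5), Pow(5195, -1)), Rational(-2802, 4399)) = Add(Mul(Rational(-9801, 5), Rational(1, 5195)), Rational(-2802, 4399)) = Add(Rational(-9801, 25975), Rational(-2802, 4399)) = Rational(-115896549, 114264025) ≈ -1.0143)
Mul(-1, N) = Mul(-1, Rational(-115896549, 114264025)) = Rational(115896549, 114264025)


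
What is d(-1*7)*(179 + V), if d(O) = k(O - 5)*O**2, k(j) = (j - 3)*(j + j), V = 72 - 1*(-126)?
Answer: 6650280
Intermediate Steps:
V = 198 (V = 72 + 126 = 198)
k(j) = 2*j*(-3 + j) (k(j) = (-3 + j)*(2*j) = 2*j*(-3 + j))
d(O) = 2*O**2*(-8 + O)*(-5 + O) (d(O) = (2*(O - 5)*(-3 + (O - 5)))*O**2 = (2*(-5 + O)*(-3 + (-5 + O)))*O**2 = (2*(-5 + O)*(-8 + O))*O**2 = (2*(-8 + O)*(-5 + O))*O**2 = 2*O**2*(-8 + O)*(-5 + O))
d(-1*7)*(179 + V) = (2*(-1*7)**2*(-8 - 1*7)*(-5 - 1*7))*(179 + 198) = (2*(-7)**2*(-8 - 7)*(-5 - 7))*377 = (2*49*(-15)*(-12))*377 = 17640*377 = 6650280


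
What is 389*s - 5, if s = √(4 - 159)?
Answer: -5 + 389*I*√155 ≈ -5.0 + 4843.0*I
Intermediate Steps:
s = I*√155 (s = √(-155) = I*√155 ≈ 12.45*I)
389*s - 5 = 389*(I*√155) - 5 = 389*I*√155 - 5 = -5 + 389*I*√155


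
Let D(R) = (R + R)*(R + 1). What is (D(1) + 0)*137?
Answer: 548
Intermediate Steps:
D(R) = 2*R*(1 + R) (D(R) = (2*R)*(1 + R) = 2*R*(1 + R))
(D(1) + 0)*137 = (2*1*(1 + 1) + 0)*137 = (2*1*2 + 0)*137 = (4 + 0)*137 = 4*137 = 548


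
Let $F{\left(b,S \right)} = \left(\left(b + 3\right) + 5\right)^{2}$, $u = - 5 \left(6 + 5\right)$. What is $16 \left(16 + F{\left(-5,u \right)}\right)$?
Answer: $400$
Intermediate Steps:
$u = -55$ ($u = \left(-5\right) 11 = -55$)
$F{\left(b,S \right)} = \left(8 + b\right)^{2}$ ($F{\left(b,S \right)} = \left(\left(3 + b\right) + 5\right)^{2} = \left(8 + b\right)^{2}$)
$16 \left(16 + F{\left(-5,u \right)}\right) = 16 \left(16 + \left(8 - 5\right)^{2}\right) = 16 \left(16 + 3^{2}\right) = 16 \left(16 + 9\right) = 16 \cdot 25 = 400$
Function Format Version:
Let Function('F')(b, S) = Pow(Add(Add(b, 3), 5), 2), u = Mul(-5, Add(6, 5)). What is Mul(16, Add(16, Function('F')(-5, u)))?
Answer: 400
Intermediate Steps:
u = -55 (u = Mul(-5, 11) = -55)
Function('F')(b, S) = Pow(Add(8, b), 2) (Function('F')(b, S) = Pow(Add(Add(3, b), 5), 2) = Pow(Add(8, b), 2))
Mul(16, Add(16, Function('F')(-5, u))) = Mul(16, Add(16, Pow(Add(8, -5), 2))) = Mul(16, Add(16, Pow(3, 2))) = Mul(16, Add(16, 9)) = Mul(16, 25) = 400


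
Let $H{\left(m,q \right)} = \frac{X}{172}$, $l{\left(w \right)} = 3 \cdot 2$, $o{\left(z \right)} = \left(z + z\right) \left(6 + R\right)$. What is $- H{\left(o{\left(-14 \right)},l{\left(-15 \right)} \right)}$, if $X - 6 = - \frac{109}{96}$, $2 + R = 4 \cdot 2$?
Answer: $- \frac{467}{16512} \approx -0.028282$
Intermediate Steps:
$R = 6$ ($R = -2 + 4 \cdot 2 = -2 + 8 = 6$)
$o{\left(z \right)} = 24 z$ ($o{\left(z \right)} = \left(z + z\right) \left(6 + 6\right) = 2 z 12 = 24 z$)
$X = \frac{467}{96}$ ($X = 6 - \frac{109}{96} = \frac{467}{96} \approx 4.8646$)
$l{\left(w \right)} = 6$
$H{\left(m,q \right)} = \frac{467}{16512}$ ($H{\left(m,q \right)} = \frac{467}{96 \cdot 172} = \frac{467}{96} \cdot \frac{1}{172} = \frac{467}{16512}$)
$- H{\left(o{\left(-14 \right)},l{\left(-15 \right)} \right)} = \left(-1\right) \frac{467}{16512} = - \frac{467}{16512}$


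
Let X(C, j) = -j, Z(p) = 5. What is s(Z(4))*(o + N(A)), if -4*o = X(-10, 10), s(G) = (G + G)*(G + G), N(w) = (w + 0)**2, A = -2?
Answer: 650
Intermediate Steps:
N(w) = w**2
s(G) = 4*G**2 (s(G) = (2*G)*(2*G) = 4*G**2)
o = 5/2 (o = -(-1)*10/4 = -1/4*(-10) = 5/2 ≈ 2.5000)
s(Z(4))*(o + N(A)) = (4*5**2)*(5/2 + (-2)**2) = (4*25)*(5/2 + 4) = 100*(13/2) = 650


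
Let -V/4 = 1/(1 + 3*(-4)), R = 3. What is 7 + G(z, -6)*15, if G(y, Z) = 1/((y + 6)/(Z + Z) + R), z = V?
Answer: 2131/163 ≈ 13.074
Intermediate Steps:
V = 4/11 (V = -4/(1 + 3*(-4)) = -4/(1 - 12) = -4/(-11) = -4*(-1/11) = 4/11 ≈ 0.36364)
z = 4/11 ≈ 0.36364
G(y, Z) = 1/(3 + (6 + y)/(2*Z)) (G(y, Z) = 1/((y + 6)/(Z + Z) + 3) = 1/((6 + y)/((2*Z)) + 3) = 1/((6 + y)*(1/(2*Z)) + 3) = 1/((6 + y)/(2*Z) + 3) = 1/(3 + (6 + y)/(2*Z)))
7 + G(z, -6)*15 = 7 + (2*(-6)/(6 + 4/11 + 6*(-6)))*15 = 7 + (2*(-6)/(6 + 4/11 - 36))*15 = 7 + (2*(-6)/(-326/11))*15 = 7 + (2*(-6)*(-11/326))*15 = 7 + (66/163)*15 = 7 + 990/163 = 2131/163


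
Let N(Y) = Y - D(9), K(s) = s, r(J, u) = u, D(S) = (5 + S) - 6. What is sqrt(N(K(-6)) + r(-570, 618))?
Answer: 2*sqrt(151) ≈ 24.576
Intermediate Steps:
D(S) = -1 + S
N(Y) = -8 + Y (N(Y) = Y - (-1 + 9) = Y - 1*8 = Y - 8 = -8 + Y)
sqrt(N(K(-6)) + r(-570, 618)) = sqrt((-8 - 6) + 618) = sqrt(-14 + 618) = sqrt(604) = 2*sqrt(151)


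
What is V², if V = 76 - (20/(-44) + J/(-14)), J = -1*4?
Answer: 34398225/5929 ≈ 5801.7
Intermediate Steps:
J = -4
V = 5865/77 (V = 76 - (20/(-44) - 4/(-14)) = 76 - (20*(-1/44) - 4*(-1/14)) = 76 - (-5/11 + 2/7) = 76 - 1*(-13/77) = 76 + 13/77 = 5865/77 ≈ 76.169)
V² = (5865/77)² = 34398225/5929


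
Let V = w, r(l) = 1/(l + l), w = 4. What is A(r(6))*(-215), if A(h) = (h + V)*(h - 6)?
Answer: 747985/144 ≈ 5194.3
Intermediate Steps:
r(l) = 1/(2*l)
V = 4
A(h) = (-6 + h)*(4 + h) (A(h) = (h + 4)*(h - 6) = (4 + h)*(-6 + h) = (-6 + h)*(4 + h))
A(r(6))*(-215) = (-24 + ((½)/6)² - 1/6)*(-215) = (-24 + ((½)*(⅙))² - 1/6)*(-215) = (-24 + (1/12)² - 2*1/12)*(-215) = (-24 + 1/144 - ⅙)*(-215) = -3479/144*(-215) = 747985/144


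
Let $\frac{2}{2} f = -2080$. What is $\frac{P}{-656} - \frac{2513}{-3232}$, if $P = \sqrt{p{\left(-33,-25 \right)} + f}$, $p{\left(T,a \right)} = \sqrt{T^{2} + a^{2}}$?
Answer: $\frac{2513}{3232} - \frac{\sqrt{-2080 + \sqrt{1714}}}{656} \approx 0.77754 - 0.068828 i$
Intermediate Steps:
$f = -2080$
$P = \sqrt{-2080 + \sqrt{1714}}$ ($P = \sqrt{\sqrt{\left(-33\right)^{2} + \left(-25\right)^{2}} - 2080} = \sqrt{\sqrt{1089 + 625} - 2080} = \sqrt{\sqrt{1714} - 2080} = \sqrt{-2080 + \sqrt{1714}} \approx 45.151 i$)
$\frac{P}{-656} - \frac{2513}{-3232} = \frac{\sqrt{-2080 + \sqrt{1714}}}{-656} - \frac{2513}{-3232} = \sqrt{-2080 + \sqrt{1714}} \left(- \frac{1}{656}\right) - - \frac{2513}{3232} = - \frac{\sqrt{-2080 + \sqrt{1714}}}{656} + \frac{2513}{3232} = \frac{2513}{3232} - \frac{\sqrt{-2080 + \sqrt{1714}}}{656}$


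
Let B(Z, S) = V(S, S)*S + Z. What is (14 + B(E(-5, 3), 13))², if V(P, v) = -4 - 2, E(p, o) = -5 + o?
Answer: 4356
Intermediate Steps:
V(P, v) = -6
B(Z, S) = Z - 6*S (B(Z, S) = -6*S + Z = Z - 6*S)
(14 + B(E(-5, 3), 13))² = (14 + ((-5 + 3) - 6*13))² = (14 + (-2 - 78))² = (14 - 80)² = (-66)² = 4356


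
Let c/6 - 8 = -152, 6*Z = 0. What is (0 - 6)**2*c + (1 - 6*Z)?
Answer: -31103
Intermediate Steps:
Z = 0 (Z = (1/6)*0 = 0)
c = -864 (c = 48 + 6*(-152) = 48 - 912 = -864)
(0 - 6)**2*c + (1 - 6*Z) = (0 - 6)**2*(-864) + (1 - 6*0) = (-6)**2*(-864) + (1 + 0) = 36*(-864) + 1 = -31104 + 1 = -31103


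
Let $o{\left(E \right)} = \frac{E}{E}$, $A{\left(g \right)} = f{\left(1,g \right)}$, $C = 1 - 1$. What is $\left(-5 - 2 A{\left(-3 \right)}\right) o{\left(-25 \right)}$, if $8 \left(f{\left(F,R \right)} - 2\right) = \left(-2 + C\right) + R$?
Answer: $- \frac{31}{4} \approx -7.75$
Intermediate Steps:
$C = 0$ ($C = 1 - 1 = 0$)
$f{\left(F,R \right)} = \frac{7}{4} + \frac{R}{8}$ ($f{\left(F,R \right)} = 2 + \frac{\left(-2 + 0\right) + R}{8} = 2 + \frac{-2 + R}{8} = 2 + \left(- \frac{1}{4} + \frac{R}{8}\right) = \frac{7}{4} + \frac{R}{8}$)
$A{\left(g \right)} = \frac{7}{4} + \frac{g}{8}$
$o{\left(E \right)} = 1$
$\left(-5 - 2 A{\left(-3 \right)}\right) o{\left(-25 \right)} = \left(-5 - 2 \left(\frac{7}{4} + \frac{1}{8} \left(-3\right)\right)\right) 1 = \left(-5 - 2 \left(\frac{7}{4} - \frac{3}{8}\right)\right) 1 = \left(-5 - \frac{11}{4}\right) 1 = \left(- \frac{31}{4}\right) 1 = - \frac{31}{4}$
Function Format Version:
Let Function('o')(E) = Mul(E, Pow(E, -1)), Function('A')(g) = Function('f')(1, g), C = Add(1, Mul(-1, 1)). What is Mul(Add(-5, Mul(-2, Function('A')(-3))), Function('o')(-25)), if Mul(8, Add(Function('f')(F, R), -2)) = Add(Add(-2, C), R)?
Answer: Rational(-31, 4) ≈ -7.7500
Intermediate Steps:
C = 0 (C = Add(1, -1) = 0)
Function('f')(F, R) = Add(Rational(7, 4), Mul(Rational(1, 8), R)) (Function('f')(F, R) = Add(2, Mul(Rational(1, 8), Add(Add(-2, 0), R))) = Add(2, Mul(Rational(1, 8), Add(-2, R))) = Add(2, Add(Rational(-1, 4), Mul(Rational(1, 8), R))) = Add(Rational(7, 4), Mul(Rational(1, 8), R)))
Function('A')(g) = Add(Rational(7, 4), Mul(Rational(1, 8), g))
Function('o')(E) = 1
Mul(Add(-5, Mul(-2, Function('A')(-3))), Function('o')(-25)) = Mul(Add(-5, Mul(-2, Add(Rational(7, 4), Mul(Rational(1, 8), -3)))), 1) = Mul(Add(-5, Mul(-2, Add(Rational(7, 4), Rational(-3, 8)))), 1) = Mul(Add(-5, Mul(-2, Rational(11, 8))), 1) = Mul(Add(-5, Rational(-11, 4)), 1) = Mul(Rational(-31, 4), 1) = Rational(-31, 4)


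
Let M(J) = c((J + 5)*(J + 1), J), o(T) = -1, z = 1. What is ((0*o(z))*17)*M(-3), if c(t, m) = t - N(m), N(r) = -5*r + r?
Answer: 0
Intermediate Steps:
N(r) = -4*r
c(t, m) = t + 4*m (c(t, m) = t - (-4)*m = t + 4*m)
M(J) = 4*J + (1 + J)*(5 + J) (M(J) = (J + 5)*(J + 1) + 4*J = (5 + J)*(1 + J) + 4*J = (1 + J)*(5 + J) + 4*J = 4*J + (1 + J)*(5 + J))
((0*o(z))*17)*M(-3) = ((0*(-1))*17)*(5 + (-3)² + 10*(-3)) = (0*17)*(5 + 9 - 30) = 0*(-16) = 0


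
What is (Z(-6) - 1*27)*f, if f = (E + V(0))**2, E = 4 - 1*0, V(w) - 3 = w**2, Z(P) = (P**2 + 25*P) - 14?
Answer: -7595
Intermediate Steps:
Z(P) = -14 + P**2 + 25*P
V(w) = 3 + w**2
E = 4 (E = 4 + 0 = 4)
f = 49 (f = (4 + (3 + 0**2))**2 = (4 + (3 + 0))**2 = (4 + 3)**2 = 7**2 = 49)
(Z(-6) - 1*27)*f = ((-14 + (-6)**2 + 25*(-6)) - 1*27)*49 = ((-14 + 36 - 150) - 27)*49 = (-128 - 27)*49 = -155*49 = -7595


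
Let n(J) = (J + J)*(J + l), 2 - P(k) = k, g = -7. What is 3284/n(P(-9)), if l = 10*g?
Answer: -1642/649 ≈ -2.5300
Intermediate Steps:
P(k) = 2 - k
l = -70 (l = 10*(-7) = -70)
n(J) = 2*J*(-70 + J) (n(J) = (J + J)*(J - 70) = (2*J)*(-70 + J) = 2*J*(-70 + J))
3284/n(P(-9)) = 3284/((2*(2 - 1*(-9))*(-70 + (2 - 1*(-9))))) = 3284/((2*(2 + 9)*(-70 + (2 + 9)))) = 3284/((2*11*(-70 + 11))) = 3284/((2*11*(-59))) = 3284/(-1298) = 3284*(-1/1298) = -1642/649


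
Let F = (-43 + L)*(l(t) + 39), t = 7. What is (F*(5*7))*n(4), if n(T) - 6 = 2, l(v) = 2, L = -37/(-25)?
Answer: -2383248/5 ≈ -4.7665e+5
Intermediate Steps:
L = 37/25 (L = -37*(-1/25) = 37/25 ≈ 1.4800)
n(T) = 8 (n(T) = 6 + 2 = 8)
F = -42558/25 (F = (-43 + 37/25)*(2 + 39) = -1038/25*41 = -42558/25 ≈ -1702.3)
(F*(5*7))*n(4) = -42558*7/5*8 = -42558/25*35*8 = -297906/5*8 = -2383248/5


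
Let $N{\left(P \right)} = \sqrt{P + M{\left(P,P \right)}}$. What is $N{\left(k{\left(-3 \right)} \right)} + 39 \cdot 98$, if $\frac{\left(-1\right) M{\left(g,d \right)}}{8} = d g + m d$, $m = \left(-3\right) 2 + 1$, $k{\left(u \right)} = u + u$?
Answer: $3822 + i \sqrt{534} \approx 3822.0 + 23.108 i$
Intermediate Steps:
$k{\left(u \right)} = 2 u$
$m = -5$ ($m = -6 + 1 = -5$)
$M{\left(g,d \right)} = 40 d - 8 d g$ ($M{\left(g,d \right)} = - 8 \left(d g - 5 d\right) = - 8 \left(- 5 d + d g\right) = 40 d - 8 d g$)
$N{\left(P \right)} = \sqrt{P + 8 P \left(5 - P\right)}$
$N{\left(k{\left(-3 \right)} \right)} + 39 \cdot 98 = \sqrt{2 \left(-3\right) \left(41 - 8 \cdot 2 \left(-3\right)\right)} + 39 \cdot 98 = \sqrt{- 6 \left(41 - -48\right)} + 3822 = \sqrt{- 6 \left(41 + 48\right)} + 3822 = \sqrt{\left(-6\right) 89} + 3822 = \sqrt{-534} + 3822 = i \sqrt{534} + 3822 = 3822 + i \sqrt{534}$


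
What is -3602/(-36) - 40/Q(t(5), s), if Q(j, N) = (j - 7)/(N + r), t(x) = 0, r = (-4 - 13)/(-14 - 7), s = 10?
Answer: 142729/882 ≈ 161.82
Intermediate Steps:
r = 17/21 (r = -17/(-21) = -17*(-1/21) = 17/21 ≈ 0.80952)
Q(j, N) = (-7 + j)/(17/21 + N) (Q(j, N) = (j - 7)/(N + 17/21) = (-7 + j)/(17/21 + N))
-3602/(-36) - 40/Q(t(5), s) = -3602/(-36) - 40*(17 + 21*10)/(21*(-7 + 0)) = -3602*(-1/36) - 40/(21*(-7)/(17 + 210)) = 1801/18 - 40/(21*(-7)/227) = 1801/18 - 40/(21*(1/227)*(-7)) = 1801/18 - 40/(-147/227) = 1801/18 - 40*(-227/147) = 1801/18 + 9080/147 = 142729/882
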